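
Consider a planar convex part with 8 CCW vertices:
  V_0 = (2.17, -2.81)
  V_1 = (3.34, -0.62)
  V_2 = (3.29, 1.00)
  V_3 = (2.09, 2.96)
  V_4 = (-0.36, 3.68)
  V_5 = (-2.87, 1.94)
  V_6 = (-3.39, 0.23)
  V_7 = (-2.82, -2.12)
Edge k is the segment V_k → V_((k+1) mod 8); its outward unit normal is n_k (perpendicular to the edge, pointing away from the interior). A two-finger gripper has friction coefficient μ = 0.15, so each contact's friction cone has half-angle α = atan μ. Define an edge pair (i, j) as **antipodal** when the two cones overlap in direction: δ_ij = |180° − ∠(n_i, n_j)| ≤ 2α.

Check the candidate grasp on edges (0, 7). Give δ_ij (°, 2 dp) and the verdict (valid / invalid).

α = atan 0.15 = 8.53°;  2α = 17.06°
edge 0: e_0 = (+1.17, +2.19);  n_0 = (+0.8820, -0.4712)
edge 7: e_7 = (+4.99, -0.69);  n_7 = (-0.1370, -0.9906)
∠(n_0, n_7) = 69.76°
δ = |180° − 69.76°| = 110.24°
110.24° > 2α = 17.06°  →  invalid

δ = 110.24°, invalid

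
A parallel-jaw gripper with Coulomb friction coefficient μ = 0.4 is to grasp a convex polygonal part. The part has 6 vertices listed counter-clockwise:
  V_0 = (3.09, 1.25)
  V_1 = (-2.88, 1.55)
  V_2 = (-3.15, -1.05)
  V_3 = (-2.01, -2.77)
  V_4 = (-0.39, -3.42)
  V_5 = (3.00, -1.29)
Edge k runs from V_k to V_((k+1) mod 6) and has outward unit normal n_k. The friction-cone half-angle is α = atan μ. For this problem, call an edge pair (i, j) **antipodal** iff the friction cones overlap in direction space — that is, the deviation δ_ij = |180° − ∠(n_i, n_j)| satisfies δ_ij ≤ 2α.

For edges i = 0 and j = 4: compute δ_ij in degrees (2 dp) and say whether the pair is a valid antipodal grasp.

δ = 35.02°, valid

α = atan 0.4 = 21.80°;  2α = 43.60°
edge 0: e_0 = (-5.97, +0.30);  n_0 = (+0.0502, +0.9987)
edge 4: e_4 = (+3.39, +2.13);  n_4 = (+0.5320, -0.8467)
∠(n_0, n_4) = 144.98°
δ = |180° − 144.98°| = 35.02°
35.02° ≤ 2α = 43.60°  →  valid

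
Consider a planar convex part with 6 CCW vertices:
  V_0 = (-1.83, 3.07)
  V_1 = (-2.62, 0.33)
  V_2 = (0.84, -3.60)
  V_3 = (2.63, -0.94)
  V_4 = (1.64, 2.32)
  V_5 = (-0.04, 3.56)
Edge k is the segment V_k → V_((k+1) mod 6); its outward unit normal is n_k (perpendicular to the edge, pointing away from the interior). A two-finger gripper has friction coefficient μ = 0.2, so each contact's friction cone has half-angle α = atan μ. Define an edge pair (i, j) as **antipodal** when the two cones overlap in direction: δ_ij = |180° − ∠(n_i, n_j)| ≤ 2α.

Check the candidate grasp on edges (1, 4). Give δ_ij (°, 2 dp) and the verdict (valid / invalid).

δ = 12.21°, valid

α = atan 0.2 = 11.31°;  2α = 22.62°
edge 1: e_1 = (+3.46, -3.93);  n_1 = (-0.7506, -0.6608)
edge 4: e_4 = (-1.68, +1.24);  n_4 = (+0.5939, +0.8046)
∠(n_1, n_4) = 167.79°
δ = |180° − 167.79°| = 12.21°
12.21° ≤ 2α = 22.62°  →  valid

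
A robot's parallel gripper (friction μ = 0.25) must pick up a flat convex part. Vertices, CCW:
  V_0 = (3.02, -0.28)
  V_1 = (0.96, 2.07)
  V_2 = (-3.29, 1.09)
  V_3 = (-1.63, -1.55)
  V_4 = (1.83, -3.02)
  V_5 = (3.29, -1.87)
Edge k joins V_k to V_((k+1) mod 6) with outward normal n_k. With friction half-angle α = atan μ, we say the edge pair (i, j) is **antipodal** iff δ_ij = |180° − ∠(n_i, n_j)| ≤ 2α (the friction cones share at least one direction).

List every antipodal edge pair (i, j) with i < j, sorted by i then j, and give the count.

α = atan 0.25 = 14.04°;  2α = 28.07°
n_0 = (+0.7520, +0.6592)
n_1 = (-0.2247, +0.9744)
n_2 = (-0.8466, -0.5323)
n_3 = (-0.3910, -0.9204)
n_4 = (+0.6188, -0.7856)
n_5 = (+0.9859, +0.1674)
  (0,1): δ = 118.25°  ·
  (0,2): δ = 9.08°  ✓
  (0,3): δ = 25.74°  ✓
  (0,4): δ = 86.99°  ·
  (0,5): δ = 148.40°  ·
  (1,2): δ = 70.82°  ·
  (1,3): δ = 36.00°  ·
  (1,4): δ = 25.24°  ✓
  (1,5): δ = 86.65°  ·
  (2,3): δ = 145.18°  ·
  (2,4): δ = 83.93°  ·
  (2,5): δ = 22.52°  ✓
  (3,4): δ = 118.76°  ·
  (3,5): δ = 57.34°  ·
  (4,5): δ = 118.59°  ·
antipodal pairs: 4

count = 4; pairs: (0,2), (0,3), (1,4), (2,5)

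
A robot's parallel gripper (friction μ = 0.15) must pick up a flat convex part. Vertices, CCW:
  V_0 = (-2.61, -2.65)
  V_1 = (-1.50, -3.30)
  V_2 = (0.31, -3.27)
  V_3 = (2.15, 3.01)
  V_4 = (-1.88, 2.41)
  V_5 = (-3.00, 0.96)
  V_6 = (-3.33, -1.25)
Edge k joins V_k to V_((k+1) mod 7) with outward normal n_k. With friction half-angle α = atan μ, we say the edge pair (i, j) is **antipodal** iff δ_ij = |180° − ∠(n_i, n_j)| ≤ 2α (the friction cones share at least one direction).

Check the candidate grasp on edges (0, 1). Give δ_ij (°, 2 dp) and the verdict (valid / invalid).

δ = 148.70°, invalid

α = atan 0.15 = 8.53°;  2α = 17.06°
edge 0: e_0 = (+1.11, -0.65);  n_0 = (-0.5053, -0.8629)
edge 1: e_1 = (+1.81, +0.03);  n_1 = (+0.0166, -0.9999)
∠(n_0, n_1) = 31.30°
δ = |180° − 31.30°| = 148.70°
148.70° > 2α = 17.06°  →  invalid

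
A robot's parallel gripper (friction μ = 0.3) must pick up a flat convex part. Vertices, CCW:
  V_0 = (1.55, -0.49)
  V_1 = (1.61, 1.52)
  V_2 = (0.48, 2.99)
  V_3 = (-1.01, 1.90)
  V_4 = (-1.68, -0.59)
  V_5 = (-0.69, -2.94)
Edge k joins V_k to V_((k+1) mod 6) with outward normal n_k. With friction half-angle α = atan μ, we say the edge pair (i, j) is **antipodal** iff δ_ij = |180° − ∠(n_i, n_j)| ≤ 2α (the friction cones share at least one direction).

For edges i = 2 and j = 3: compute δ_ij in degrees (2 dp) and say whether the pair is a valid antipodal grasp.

α = atan 0.3 = 16.70°;  2α = 33.40°
edge 2: e_2 = (-1.49, -1.09);  n_2 = (-0.5904, +0.8071)
edge 3: e_3 = (-0.67, -2.49);  n_3 = (-0.9657, +0.2598)
∠(n_2, n_3) = 38.75°
δ = |180° − 38.75°| = 141.25°
141.25° > 2α = 33.40°  →  invalid

δ = 141.25°, invalid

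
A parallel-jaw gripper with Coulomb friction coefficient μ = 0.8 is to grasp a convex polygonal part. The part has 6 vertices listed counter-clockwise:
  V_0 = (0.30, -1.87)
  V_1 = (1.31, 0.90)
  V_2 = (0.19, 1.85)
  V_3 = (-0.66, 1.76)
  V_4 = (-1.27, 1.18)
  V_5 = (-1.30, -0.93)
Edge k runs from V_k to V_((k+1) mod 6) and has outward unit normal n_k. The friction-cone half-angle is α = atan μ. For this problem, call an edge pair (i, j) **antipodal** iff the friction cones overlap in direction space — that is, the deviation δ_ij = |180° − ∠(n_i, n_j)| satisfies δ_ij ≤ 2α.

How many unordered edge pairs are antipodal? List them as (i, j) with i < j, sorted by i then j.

α = atan 0.8 = 38.66°;  2α = 77.32°
n_0 = (+0.9395, -0.3426)
n_1 = (+0.6469, +0.7626)
n_2 = (-0.1053, +0.9944)
n_3 = (-0.6891, +0.7247)
n_4 = (-0.9999, +0.0142)
n_5 = (-0.5065, -0.8622)
  (0,1): δ = 110.27°  ·
  (0,2): δ = 63.92°  ✓
  (0,3): δ = 26.41°  ✓
  (0,4): δ = 19.22°  ✓
  (0,5): δ = 79.60°  ·
  (1,2): δ = 133.65°  ·
  (1,3): δ = 96.14°  ·
  (1,4): δ = 50.51°  ✓
  (1,5): δ = 9.87°  ✓
  (2,3): δ = 142.49°  ·
  (2,4): δ = 96.86°  ·
  (2,5): δ = 36.48°  ✓
  (3,4): δ = 134.37°  ·
  (3,5): δ = 73.99°  ✓
  (4,5): δ = 119.62°  ·
antipodal pairs: 7

count = 7; pairs: (0,2), (0,3), (0,4), (1,4), (1,5), (2,5), (3,5)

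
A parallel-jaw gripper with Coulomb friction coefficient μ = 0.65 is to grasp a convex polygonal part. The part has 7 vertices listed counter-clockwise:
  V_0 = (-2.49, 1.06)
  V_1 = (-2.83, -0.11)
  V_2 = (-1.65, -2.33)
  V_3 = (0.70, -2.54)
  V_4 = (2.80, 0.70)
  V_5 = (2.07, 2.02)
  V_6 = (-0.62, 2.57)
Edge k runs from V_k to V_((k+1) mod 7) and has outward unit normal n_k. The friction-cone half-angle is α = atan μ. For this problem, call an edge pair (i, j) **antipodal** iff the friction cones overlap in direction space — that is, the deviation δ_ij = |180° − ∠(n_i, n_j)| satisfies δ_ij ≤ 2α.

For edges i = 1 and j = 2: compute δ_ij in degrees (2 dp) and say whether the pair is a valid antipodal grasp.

α = atan 0.65 = 33.02°;  2α = 66.05°
edge 1: e_1 = (+1.18, -2.22);  n_1 = (-0.8830, -0.4693)
edge 2: e_2 = (+2.35, -0.21);  n_2 = (-0.0890, -0.9960)
∠(n_1, n_2) = 56.90°
δ = |180° − 56.90°| = 123.10°
123.10° > 2α = 66.05°  →  invalid

δ = 123.10°, invalid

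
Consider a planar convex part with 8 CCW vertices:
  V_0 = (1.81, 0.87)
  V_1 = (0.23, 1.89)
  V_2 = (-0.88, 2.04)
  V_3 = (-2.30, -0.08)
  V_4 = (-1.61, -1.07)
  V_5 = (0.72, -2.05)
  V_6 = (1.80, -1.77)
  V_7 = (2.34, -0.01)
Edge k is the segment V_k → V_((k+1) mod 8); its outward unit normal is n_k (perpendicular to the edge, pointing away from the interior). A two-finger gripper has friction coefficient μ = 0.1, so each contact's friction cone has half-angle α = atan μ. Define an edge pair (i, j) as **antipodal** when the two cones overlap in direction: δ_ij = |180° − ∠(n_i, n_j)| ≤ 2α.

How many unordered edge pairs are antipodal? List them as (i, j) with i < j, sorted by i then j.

count = 2; pairs: (0,4), (3,7)

α = atan 0.1 = 5.71°;  2α = 11.42°
n_0 = (+0.5424, +0.8401)
n_1 = (+0.1339, +0.9910)
n_2 = (-0.8308, +0.5565)
n_3 = (-0.8204, -0.5718)
n_4 = (-0.3877, -0.9218)
n_5 = (+0.2510, -0.9680)
n_6 = (+0.9560, -0.2933)
n_7 = (+0.8566, +0.5159)
  (0,1): δ = 154.85°  ·
  (0,2): δ = 90.97°  ·
  (0,3): δ = 22.28°  ·
  (0,4): δ = 10.03°  ✓
  (0,5): δ = 47.38°  ·
  (0,6): δ = 105.79°  ·
  (0,7): δ = 153.90°  ·
  (1,2): δ = 116.12°  ·
  (1,3): δ = 47.43°  ·
  (1,4): δ = 15.12°  ·
  (1,5): δ = 22.23°  ·
  (1,6): δ = 80.64°  ·
  (1,7): δ = 128.76°  ·
  (2,3): δ = 111.31°  ·
  (2,4): δ = 79.00°  ·
  (2,5): δ = 41.65°  ·
  (2,6): δ = 16.76°  ·
  (2,7): δ = 64.87°  ·
  (3,4): δ = 147.69°  ·
  (3,5): δ = 110.34°  ·
  (3,6): δ = 51.93°  ·
  (3,7): δ = 3.82°  ✓
  (4,5): δ = 142.65°  ·
  (4,6): δ = 84.25°  ·
  (4,7): δ = 36.13°  ·
  (5,6): δ = 121.59°  ·
  (5,7): δ = 73.48°  ·
  (6,7): δ = 131.88°  ·
antipodal pairs: 2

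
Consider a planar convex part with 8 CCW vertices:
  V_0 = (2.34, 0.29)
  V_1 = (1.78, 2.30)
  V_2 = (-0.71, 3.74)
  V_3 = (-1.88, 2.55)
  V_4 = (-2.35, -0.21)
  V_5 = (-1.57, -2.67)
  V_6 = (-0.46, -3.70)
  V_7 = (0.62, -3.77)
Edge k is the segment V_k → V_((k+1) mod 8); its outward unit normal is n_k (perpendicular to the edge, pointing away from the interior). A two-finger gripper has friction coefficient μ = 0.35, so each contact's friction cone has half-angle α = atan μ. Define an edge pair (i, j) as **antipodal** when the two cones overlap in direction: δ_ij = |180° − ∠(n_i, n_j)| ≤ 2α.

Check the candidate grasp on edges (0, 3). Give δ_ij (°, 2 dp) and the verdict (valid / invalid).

δ = 25.23°, valid

α = atan 0.35 = 19.29°;  2α = 38.58°
edge 0: e_0 = (-0.56, +2.01);  n_0 = (+0.9633, +0.2684)
edge 3: e_3 = (-0.47, -2.76);  n_3 = (-0.9858, +0.1679)
∠(n_0, n_3) = 154.77°
δ = |180° − 154.77°| = 25.23°
25.23° ≤ 2α = 38.58°  →  valid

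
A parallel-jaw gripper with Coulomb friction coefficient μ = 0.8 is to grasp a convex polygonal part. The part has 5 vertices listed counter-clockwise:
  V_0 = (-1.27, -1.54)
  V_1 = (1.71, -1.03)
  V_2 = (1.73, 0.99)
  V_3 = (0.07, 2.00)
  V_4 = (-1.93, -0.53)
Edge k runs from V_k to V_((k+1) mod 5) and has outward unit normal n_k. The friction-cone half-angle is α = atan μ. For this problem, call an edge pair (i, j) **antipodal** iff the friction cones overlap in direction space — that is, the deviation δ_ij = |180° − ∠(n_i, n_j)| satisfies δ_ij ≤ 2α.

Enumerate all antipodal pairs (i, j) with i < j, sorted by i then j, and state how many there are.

α = atan 0.8 = 38.66°;  2α = 77.32°
n_0 = (+0.1687, -0.9857)
n_1 = (+1.0000, -0.0099)
n_2 = (+0.5198, +0.8543)
n_3 = (-0.7845, +0.6201)
n_4 = (-0.8371, -0.5470)
  (0,1): δ = 100.28°  ·
  (0,2): δ = 41.03°  ✓
  (0,3): δ = 41.96°  ✓
  (0,4): δ = 113.45°  ·
  (1,2): δ = 120.75°  ·
  (1,3): δ = 37.76°  ✓
  (1,4): δ = 33.73°  ✓
  (2,3): δ = 97.01°  ·
  (2,4): δ = 25.52°  ✓
  (3,4): δ = 108.51°  ·
antipodal pairs: 5

count = 5; pairs: (0,2), (0,3), (1,3), (1,4), (2,4)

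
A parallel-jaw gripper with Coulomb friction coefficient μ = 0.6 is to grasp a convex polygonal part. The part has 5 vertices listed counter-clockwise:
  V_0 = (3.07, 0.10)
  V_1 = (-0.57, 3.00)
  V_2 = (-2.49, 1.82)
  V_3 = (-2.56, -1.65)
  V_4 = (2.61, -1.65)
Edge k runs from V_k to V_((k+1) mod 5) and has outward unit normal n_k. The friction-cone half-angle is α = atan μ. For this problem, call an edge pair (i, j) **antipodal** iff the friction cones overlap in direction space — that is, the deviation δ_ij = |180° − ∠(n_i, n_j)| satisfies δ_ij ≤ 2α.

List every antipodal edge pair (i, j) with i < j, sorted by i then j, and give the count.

α = atan 0.6 = 30.96°;  2α = 61.93°
n_0 = (+0.6231, +0.7821)
n_1 = (-0.5236, +0.8520)
n_2 = (-0.9998, +0.0202)
n_3 = (+0.0000, -1.0000)
n_4 = (+0.9671, -0.2542)
  (0,1): δ = 109.88°  ·
  (0,2): δ = 52.61°  ✓
  (0,3): δ = 38.54°  ✓
  (0,4): δ = 113.82°  ·
  (1,2): δ = 122.73°  ·
  (1,3): δ = 31.57°  ✓
  (1,4): δ = 43.70°  ✓
  (2,3): δ = 88.84°  ·
  (2,4): δ = 13.57°  ✓
  (3,4): δ = 104.73°  ·
antipodal pairs: 5

count = 5; pairs: (0,2), (0,3), (1,3), (1,4), (2,4)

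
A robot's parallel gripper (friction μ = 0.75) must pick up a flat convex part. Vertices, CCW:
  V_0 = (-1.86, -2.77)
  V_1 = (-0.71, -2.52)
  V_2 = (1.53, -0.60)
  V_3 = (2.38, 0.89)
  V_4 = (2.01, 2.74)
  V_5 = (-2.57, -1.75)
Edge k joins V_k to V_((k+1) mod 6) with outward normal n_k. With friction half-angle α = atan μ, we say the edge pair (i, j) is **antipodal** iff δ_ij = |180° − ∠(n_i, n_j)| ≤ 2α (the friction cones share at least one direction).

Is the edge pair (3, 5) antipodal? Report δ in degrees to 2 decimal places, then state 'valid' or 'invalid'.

δ = 23.53°, valid

α = atan 0.75 = 36.87°;  2α = 73.74°
edge 3: e_3 = (-0.37, +1.85);  n_3 = (+0.9806, +0.1961)
edge 5: e_5 = (+0.71, -1.02);  n_5 = (-0.8207, -0.5713)
∠(n_3, n_5) = 156.47°
δ = |180° − 156.47°| = 23.53°
23.53° ≤ 2α = 73.74°  →  valid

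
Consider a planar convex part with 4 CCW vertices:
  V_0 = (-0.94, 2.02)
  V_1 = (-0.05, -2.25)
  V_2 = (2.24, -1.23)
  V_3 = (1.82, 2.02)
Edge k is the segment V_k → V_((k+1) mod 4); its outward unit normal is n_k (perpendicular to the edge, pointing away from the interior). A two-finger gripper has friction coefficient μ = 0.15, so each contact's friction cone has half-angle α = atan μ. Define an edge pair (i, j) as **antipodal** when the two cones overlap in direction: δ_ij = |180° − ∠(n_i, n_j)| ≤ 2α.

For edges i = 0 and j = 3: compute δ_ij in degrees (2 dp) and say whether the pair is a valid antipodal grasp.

α = atan 0.15 = 8.53°;  2α = 17.06°
edge 0: e_0 = (+0.89, -4.27);  n_0 = (-0.9790, -0.2040)
edge 3: e_3 = (-2.76, +0.00);  n_3 = (+0.0000, +1.0000)
∠(n_0, n_3) = 101.77°
δ = |180° − 101.77°| = 78.23°
78.23° > 2α = 17.06°  →  invalid

δ = 78.23°, invalid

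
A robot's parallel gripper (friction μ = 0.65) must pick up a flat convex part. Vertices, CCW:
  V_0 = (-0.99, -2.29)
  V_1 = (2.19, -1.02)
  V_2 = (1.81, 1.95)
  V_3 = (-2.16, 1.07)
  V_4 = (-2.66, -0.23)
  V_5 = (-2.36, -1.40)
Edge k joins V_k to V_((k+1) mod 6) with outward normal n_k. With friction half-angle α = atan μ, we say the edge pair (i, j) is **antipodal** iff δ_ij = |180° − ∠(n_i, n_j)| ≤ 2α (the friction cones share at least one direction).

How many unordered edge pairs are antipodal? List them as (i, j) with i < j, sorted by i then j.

α = atan 0.65 = 33.02°;  2α = 66.05°
n_0 = (+0.3709, -0.9287)
n_1 = (+0.9919, +0.1269)
n_2 = (-0.2164, +0.9763)
n_3 = (-0.9333, +0.3590)
n_4 = (-0.9687, -0.2484)
n_5 = (-0.5448, -0.8386)
  (0,1): δ = 104.48°  ·
  (0,2): δ = 9.27°  ✓
  (0,3): δ = 47.19°  ✓
  (0,4): δ = 82.61°  ·
  (0,5): δ = 125.22°  ·
  (1,2): δ = 84.79°  ·
  (1,3): δ = 28.33°  ✓
  (1,4): δ = 7.09°  ✓
  (1,5): δ = 49.70°  ✓
  (2,3): δ = 123.54°  ·
  (2,4): δ = 88.12°  ·
  (2,5): δ = 45.51°  ✓
  (3,4): δ = 144.58°  ·
  (3,5): δ = 101.97°  ·
  (4,5): δ = 137.39°  ·
antipodal pairs: 6

count = 6; pairs: (0,2), (0,3), (1,3), (1,4), (1,5), (2,5)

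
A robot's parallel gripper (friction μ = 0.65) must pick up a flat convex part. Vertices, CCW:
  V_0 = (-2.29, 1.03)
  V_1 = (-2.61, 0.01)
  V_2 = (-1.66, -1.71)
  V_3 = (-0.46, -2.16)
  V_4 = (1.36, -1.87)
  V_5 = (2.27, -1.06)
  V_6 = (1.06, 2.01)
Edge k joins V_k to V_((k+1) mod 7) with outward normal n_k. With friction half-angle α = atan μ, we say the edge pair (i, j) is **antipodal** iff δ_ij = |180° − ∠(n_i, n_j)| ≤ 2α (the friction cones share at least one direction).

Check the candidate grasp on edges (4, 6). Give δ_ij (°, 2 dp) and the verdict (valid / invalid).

α = atan 0.65 = 33.02°;  2α = 66.05°
edge 4: e_4 = (+0.91, +0.81);  n_4 = (+0.6649, -0.7470)
edge 6: e_6 = (-3.35, -0.98);  n_6 = (-0.2808, +0.9598)
∠(n_4, n_6) = 154.63°
δ = |180° − 154.63°| = 25.37°
25.37° ≤ 2α = 66.05°  →  valid

δ = 25.37°, valid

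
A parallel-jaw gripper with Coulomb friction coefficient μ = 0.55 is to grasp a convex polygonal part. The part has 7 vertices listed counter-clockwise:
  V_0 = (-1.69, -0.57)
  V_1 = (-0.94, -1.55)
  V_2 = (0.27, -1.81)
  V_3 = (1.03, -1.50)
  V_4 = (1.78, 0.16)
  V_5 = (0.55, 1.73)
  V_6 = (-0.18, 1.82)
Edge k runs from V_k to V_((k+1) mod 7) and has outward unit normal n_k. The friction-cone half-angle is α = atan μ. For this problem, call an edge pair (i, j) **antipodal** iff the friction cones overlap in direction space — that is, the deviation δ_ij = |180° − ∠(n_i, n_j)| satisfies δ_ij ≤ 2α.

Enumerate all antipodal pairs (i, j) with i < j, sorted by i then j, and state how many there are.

count = 7; pairs: (0,4), (0,5), (1,4), (1,5), (2,5), (2,6), (3,6)

α = atan 0.55 = 28.81°;  2α = 57.62°
n_0 = (-0.7941, -0.6078)
n_1 = (-0.2101, -0.9777)
n_2 = (+0.3777, -0.9259)
n_3 = (+0.9113, -0.4117)
n_4 = (+0.7872, +0.6167)
n_5 = (+0.1224, +0.9925)
n_6 = (-0.8454, +0.5341)
  (0,1): δ = 139.55°  ·
  (0,2): δ = 105.24°  ·
  (0,3): δ = 61.74°  ·
  (0,4): δ = 0.65°  ✓
  (0,5): δ = 45.54°  ✓
  (0,6): δ = 110.29°  ·
  (1,2): δ = 145.68°  ·
  (1,3): δ = 102.19°  ·
  (1,4): δ = 39.80°  ✓
  (1,5): δ = 5.10°  ✓
  (1,6): δ = 69.84°  ·
  (2,3): δ = 136.50°  ·
  (2,4): δ = 74.11°  ·
  (2,5): δ = 29.22°  ✓
  (2,6): δ = 35.53°  ✓
  (3,4): δ = 117.61°  ·
  (3,5): δ = 72.71°  ·
  (3,6): δ = 7.97°  ✓
  (4,5): δ = 135.10°  ·
  (4,6): δ = 70.36°  ·
  (5,6): δ = 115.26°  ·
antipodal pairs: 7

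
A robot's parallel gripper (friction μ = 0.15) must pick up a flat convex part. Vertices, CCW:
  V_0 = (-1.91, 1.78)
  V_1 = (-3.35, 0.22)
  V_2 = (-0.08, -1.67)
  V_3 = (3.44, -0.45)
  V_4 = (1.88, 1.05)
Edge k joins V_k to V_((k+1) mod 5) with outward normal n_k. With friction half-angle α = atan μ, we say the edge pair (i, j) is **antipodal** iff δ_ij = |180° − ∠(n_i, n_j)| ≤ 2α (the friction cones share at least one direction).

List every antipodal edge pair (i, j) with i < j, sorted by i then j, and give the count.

count = 1; pairs: (1,3)

α = atan 0.15 = 8.53°;  2α = 17.06°
n_0 = (-0.7348, +0.6783)
n_1 = (-0.5004, -0.8658)
n_2 = (+0.3275, -0.9449)
n_3 = (+0.6931, +0.7208)
n_4 = (+0.1891, +0.9820)
  (0,1): δ = 77.32°  ·
  (0,2): δ = 28.17°  ·
  (0,3): δ = 88.83°  ·
  (0,4): δ = 121.81°  ·
  (1,2): δ = 130.86°  ·
  (1,3): δ = 13.85°  ✓
  (1,4): δ = 19.12°  ·
  (2,3): δ = 62.99°  ·
  (2,4): δ = 30.02°  ·
  (3,4): δ = 147.03°  ·
antipodal pairs: 1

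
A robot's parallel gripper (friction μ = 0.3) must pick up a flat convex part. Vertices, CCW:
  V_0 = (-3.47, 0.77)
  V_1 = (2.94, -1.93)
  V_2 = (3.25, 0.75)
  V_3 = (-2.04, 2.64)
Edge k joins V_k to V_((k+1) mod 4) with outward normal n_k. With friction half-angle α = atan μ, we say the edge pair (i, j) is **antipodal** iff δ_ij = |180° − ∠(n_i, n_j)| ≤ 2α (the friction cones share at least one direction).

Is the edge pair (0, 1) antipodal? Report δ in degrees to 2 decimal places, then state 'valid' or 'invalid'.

δ = 73.76°, invalid

α = atan 0.3 = 16.70°;  2α = 33.40°
edge 0: e_0 = (+6.41, -2.70);  n_0 = (-0.3882, -0.9216)
edge 1: e_1 = (+0.31, +2.68);  n_1 = (+0.9934, -0.1149)
∠(n_0, n_1) = 106.24°
δ = |180° − 106.24°| = 73.76°
73.76° > 2α = 33.40°  →  invalid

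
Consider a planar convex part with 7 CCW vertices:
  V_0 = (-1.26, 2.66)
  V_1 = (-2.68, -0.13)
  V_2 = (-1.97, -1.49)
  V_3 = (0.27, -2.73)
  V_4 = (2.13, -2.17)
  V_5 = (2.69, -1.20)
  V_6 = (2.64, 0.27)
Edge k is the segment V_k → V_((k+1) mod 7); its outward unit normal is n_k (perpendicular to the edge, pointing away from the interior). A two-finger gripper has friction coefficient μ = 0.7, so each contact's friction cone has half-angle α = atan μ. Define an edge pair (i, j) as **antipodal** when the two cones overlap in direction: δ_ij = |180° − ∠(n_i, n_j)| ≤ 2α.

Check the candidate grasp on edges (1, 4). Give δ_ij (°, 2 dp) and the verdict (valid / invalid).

α = atan 0.7 = 34.99°;  2α = 69.98°
edge 1: e_1 = (+0.71, -1.36);  n_1 = (-0.8865, -0.4628)
edge 4: e_4 = (+0.56, +0.97);  n_4 = (+0.8660, -0.5000)
∠(n_1, n_4) = 122.43°
δ = |180° − 122.43°| = 57.57°
57.57° ≤ 2α = 69.98°  →  valid

δ = 57.57°, valid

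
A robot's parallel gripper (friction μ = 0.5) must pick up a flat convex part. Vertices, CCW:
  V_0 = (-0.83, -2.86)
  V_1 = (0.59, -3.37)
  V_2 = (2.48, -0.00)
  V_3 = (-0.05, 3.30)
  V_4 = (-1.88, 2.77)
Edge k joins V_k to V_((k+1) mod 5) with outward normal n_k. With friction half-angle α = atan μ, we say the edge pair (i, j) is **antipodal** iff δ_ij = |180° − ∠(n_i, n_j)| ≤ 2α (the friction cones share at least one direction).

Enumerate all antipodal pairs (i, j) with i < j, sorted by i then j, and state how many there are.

α = atan 0.5 = 26.57°;  2α = 53.13°
n_0 = (-0.3380, -0.9411)
n_1 = (+0.8722, -0.4892)
n_2 = (+0.7936, +0.6084)
n_3 = (-0.2782, +0.9605)
n_4 = (-0.9830, -0.1833)
  (0,1): δ = 99.53°  ·
  (0,2): δ = 32.77°  ✓
  (0,3): δ = 35.91°  ✓
  (0,4): δ = 120.32°  ·
  (1,2): δ = 113.24°  ·
  (1,3): δ = 44.56°  ✓
  (1,4): δ = 39.85°  ✓
  (2,3): δ = 111.32°  ·
  (2,4): δ = 26.91°  ✓
  (3,4): δ = 95.59°  ·
antipodal pairs: 5

count = 5; pairs: (0,2), (0,3), (1,3), (1,4), (2,4)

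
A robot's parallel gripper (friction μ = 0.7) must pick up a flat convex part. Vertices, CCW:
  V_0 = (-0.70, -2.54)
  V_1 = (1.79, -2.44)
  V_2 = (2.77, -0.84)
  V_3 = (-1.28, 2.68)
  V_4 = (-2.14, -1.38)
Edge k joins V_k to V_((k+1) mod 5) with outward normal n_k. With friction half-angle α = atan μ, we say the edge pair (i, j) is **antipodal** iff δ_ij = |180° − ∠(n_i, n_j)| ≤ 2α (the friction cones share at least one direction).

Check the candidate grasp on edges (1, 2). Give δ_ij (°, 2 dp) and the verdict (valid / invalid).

δ = 99.51°, invalid

α = atan 0.7 = 34.99°;  2α = 69.98°
edge 1: e_1 = (+0.98, +1.60);  n_1 = (+0.8528, -0.5223)
edge 2: e_2 = (-4.05, +3.52);  n_2 = (+0.6560, +0.7548)
∠(n_1, n_2) = 80.49°
δ = |180° − 80.49°| = 99.51°
99.51° > 2α = 69.98°  →  invalid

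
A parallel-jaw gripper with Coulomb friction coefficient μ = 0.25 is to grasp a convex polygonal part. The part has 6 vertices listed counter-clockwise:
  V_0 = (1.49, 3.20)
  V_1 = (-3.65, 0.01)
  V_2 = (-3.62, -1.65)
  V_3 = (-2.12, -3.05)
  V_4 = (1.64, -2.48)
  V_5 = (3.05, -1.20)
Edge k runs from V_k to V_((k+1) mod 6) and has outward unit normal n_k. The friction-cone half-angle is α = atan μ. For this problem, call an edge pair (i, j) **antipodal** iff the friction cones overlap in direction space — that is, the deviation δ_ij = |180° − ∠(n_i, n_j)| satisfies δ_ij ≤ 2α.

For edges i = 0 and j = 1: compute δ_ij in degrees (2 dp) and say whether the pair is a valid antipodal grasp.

α = atan 0.25 = 14.04°;  2α = 28.07°
edge 0: e_0 = (-5.14, -3.19);  n_0 = (-0.5273, +0.8497)
edge 1: e_1 = (+0.03, -1.66);  n_1 = (-0.9998, -0.0181)
∠(n_0, n_1) = 59.21°
δ = |180° − 59.21°| = 120.79°
120.79° > 2α = 28.07°  →  invalid

δ = 120.79°, invalid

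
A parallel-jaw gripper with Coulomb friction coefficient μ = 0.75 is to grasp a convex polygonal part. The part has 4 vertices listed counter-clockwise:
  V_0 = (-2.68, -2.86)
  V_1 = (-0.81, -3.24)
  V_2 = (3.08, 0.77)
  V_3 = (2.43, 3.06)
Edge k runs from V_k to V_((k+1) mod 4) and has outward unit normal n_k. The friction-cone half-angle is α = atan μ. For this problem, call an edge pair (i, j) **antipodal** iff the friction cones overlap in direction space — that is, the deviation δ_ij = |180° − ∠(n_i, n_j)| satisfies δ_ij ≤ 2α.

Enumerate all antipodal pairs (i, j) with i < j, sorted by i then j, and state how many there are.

count = 4; pairs: (0,2), (0,3), (1,3), (2,3)

α = atan 0.75 = 36.87°;  2α = 73.74°
n_0 = (-0.1991, -0.9800)
n_1 = (+0.7178, -0.6963)
n_2 = (+0.9620, +0.2731)
n_3 = (-0.7570, +0.6534)
  (0,1): δ = 122.64°  ·
  (0,2): δ = 62.67°  ✓
  (0,3): δ = 60.69°  ✓
  (1,2): δ = 120.02°  ·
  (1,3): δ = 3.33°  ✓
  (2,3): δ = 56.65°  ✓
antipodal pairs: 4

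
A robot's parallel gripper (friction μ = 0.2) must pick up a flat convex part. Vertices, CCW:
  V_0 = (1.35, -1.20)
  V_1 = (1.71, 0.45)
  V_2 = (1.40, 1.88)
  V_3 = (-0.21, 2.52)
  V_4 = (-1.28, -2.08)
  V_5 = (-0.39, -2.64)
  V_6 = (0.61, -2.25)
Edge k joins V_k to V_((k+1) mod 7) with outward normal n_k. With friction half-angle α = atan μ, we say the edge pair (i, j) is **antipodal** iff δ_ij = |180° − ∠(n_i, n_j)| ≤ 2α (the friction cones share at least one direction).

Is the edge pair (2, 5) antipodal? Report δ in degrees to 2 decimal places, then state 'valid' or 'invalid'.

δ = 42.98°, invalid

α = atan 0.2 = 11.31°;  2α = 22.62°
edge 2: e_2 = (-1.61, +0.64);  n_2 = (+0.3694, +0.9293)
edge 5: e_5 = (+1.00, +0.39);  n_5 = (+0.3633, -0.9317)
∠(n_2, n_5) = 137.02°
δ = |180° − 137.02°| = 42.98°
42.98° > 2α = 22.62°  →  invalid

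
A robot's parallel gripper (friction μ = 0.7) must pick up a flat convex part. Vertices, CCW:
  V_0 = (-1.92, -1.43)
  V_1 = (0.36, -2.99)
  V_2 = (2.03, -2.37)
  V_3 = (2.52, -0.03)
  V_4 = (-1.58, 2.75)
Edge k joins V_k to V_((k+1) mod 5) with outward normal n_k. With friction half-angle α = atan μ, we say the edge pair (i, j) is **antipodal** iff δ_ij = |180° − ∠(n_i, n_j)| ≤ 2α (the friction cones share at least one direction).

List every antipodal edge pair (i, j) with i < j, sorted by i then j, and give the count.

count = 6; pairs: (0,2), (0,3), (1,3), (1,4), (2,4), (3,4)

α = atan 0.7 = 34.99°;  2α = 69.98°
n_0 = (-0.5647, -0.8253)
n_1 = (+0.3480, -0.9375)
n_2 = (+0.9788, -0.2050)
n_3 = (+0.5612, +0.8277)
n_4 = (-0.9967, +0.0811)
  (0,1): δ = 125.25°  ·
  (0,2): δ = 67.45°  ✓
  (0,3): δ = 0.24°  ✓
  (0,4): δ = 119.73°  ·
  (1,2): δ = 122.19°  ·
  (1,3): δ = 54.51°  ✓
  (1,4): δ = 64.98°  ✓
  (2,3): δ = 112.31°  ·
  (2,4): δ = 7.18°  ✓
  (3,4): δ = 60.51°  ✓
antipodal pairs: 6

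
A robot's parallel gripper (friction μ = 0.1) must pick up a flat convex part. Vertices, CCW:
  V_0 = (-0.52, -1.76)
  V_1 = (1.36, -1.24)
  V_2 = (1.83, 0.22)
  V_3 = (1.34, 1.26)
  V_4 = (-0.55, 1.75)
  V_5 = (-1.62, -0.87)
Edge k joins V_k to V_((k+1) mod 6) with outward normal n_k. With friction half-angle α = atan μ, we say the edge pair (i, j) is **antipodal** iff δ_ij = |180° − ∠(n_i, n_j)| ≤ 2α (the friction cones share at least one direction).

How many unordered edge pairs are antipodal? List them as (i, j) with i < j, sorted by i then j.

count = 1; pairs: (1,4)

α = atan 0.1 = 5.71°;  2α = 11.42°
n_0 = (+0.2666, -0.9638)
n_1 = (+0.9519, -0.3064)
n_2 = (+0.9046, +0.4262)
n_3 = (+0.2510, +0.9680)
n_4 = (-0.9258, +0.3781)
n_5 = (-0.6290, -0.7774)
  (0,1): δ = 123.31°  ·
  (0,2): δ = 80.23°  ·
  (0,3): δ = 30.00°  ·
  (0,4): δ = 52.32°  ·
  (0,5): δ = 125.56°  ·
  (1,2): δ = 136.93°  ·
  (1,3): δ = 86.69°  ·
  (1,4): δ = 4.37°  ✓
  (1,5): δ = 68.87°  ·
  (2,3): δ = 129.76°  ·
  (2,4): δ = 47.44°  ·
  (2,5): δ = 25.80°  ·
  (3,4): δ = 97.68°  ·
  (3,5): δ = 24.44°  ·
  (4,5): δ = 106.76°  ·
antipodal pairs: 1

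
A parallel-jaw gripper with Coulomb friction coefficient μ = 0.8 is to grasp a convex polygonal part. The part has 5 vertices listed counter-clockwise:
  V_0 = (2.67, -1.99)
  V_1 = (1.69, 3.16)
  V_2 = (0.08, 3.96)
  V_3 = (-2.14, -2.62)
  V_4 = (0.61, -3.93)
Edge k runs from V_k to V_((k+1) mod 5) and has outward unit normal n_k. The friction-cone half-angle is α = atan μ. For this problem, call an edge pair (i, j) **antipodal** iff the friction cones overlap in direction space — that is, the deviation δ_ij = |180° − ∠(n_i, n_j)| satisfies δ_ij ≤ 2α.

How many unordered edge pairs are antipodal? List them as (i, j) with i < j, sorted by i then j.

α = atan 0.8 = 38.66°;  2α = 77.32°
n_0 = (+0.9824, +0.1869)
n_1 = (+0.4450, +0.8955)
n_2 = (-0.9475, +0.3197)
n_3 = (-0.4301, -0.9028)
n_4 = (+0.6856, -0.7280)
  (0,1): δ = 127.20°  ·
  (0,2): δ = 29.42°  ✓
  (0,3): δ = 53.75°  ✓
  (0,4): δ = 122.51°  ·
  (1,2): δ = 82.22°  ·
  (1,3): δ = 0.95°  ✓
  (1,4): δ = 69.70°  ✓
  (2,3): δ = 96.83°  ·
  (2,4): δ = 28.07°  ✓
  (3,4): δ = 111.25°  ·
antipodal pairs: 5

count = 5; pairs: (0,2), (0,3), (1,3), (1,4), (2,4)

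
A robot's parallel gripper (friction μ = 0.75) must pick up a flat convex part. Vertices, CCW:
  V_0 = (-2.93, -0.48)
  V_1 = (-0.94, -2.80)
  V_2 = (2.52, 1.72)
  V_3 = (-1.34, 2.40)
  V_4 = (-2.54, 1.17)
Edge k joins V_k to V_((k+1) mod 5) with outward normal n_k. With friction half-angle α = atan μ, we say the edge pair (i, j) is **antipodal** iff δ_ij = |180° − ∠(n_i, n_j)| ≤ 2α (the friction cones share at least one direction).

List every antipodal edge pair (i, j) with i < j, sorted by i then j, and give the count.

α = atan 0.75 = 36.87°;  2α = 73.74°
n_0 = (-0.7590, -0.6511)
n_1 = (+0.7941, -0.6078)
n_2 = (+0.1735, +0.9848)
n_3 = (-0.7158, +0.6983)
n_4 = (-0.9732, +0.2300)
  (0,1): δ = 78.06°  ·
  (0,2): δ = 39.39°  ✓
  (0,3): δ = 95.09°  ·
  (0,4): δ = 126.08°  ·
  (1,2): δ = 62.56°  ✓
  (1,3): δ = 6.86°  ✓
  (1,4): δ = 24.14°  ✓
  (2,3): δ = 124.30°  ·
  (2,4): δ = 93.31°  ·
  (3,4): δ = 149.01°  ·
antipodal pairs: 4

count = 4; pairs: (0,2), (1,2), (1,3), (1,4)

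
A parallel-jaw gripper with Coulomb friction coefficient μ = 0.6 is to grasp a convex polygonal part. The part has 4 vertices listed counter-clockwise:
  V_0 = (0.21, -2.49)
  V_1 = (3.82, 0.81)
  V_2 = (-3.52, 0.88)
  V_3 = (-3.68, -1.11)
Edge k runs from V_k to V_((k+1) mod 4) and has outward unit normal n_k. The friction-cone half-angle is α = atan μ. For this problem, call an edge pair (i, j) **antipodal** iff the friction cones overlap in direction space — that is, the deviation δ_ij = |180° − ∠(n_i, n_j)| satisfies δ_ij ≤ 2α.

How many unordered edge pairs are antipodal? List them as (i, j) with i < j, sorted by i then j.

count = 3; pairs: (0,1), (0,2), (1,3)

α = atan 0.6 = 30.96°;  2α = 61.93°
n_0 = (+0.6747, -0.7381)
n_1 = (+0.0095, +1.0000)
n_2 = (-0.9968, +0.0801)
n_3 = (-0.3343, -0.9425)
  (0,1): δ = 42.98°  ✓
  (0,2): δ = 42.97°  ✓
  (0,3): δ = 118.04°  ·
  (1,2): δ = 94.05°  ·
  (1,3): δ = 18.99°  ✓
  (2,3): δ = 104.94°  ·
antipodal pairs: 3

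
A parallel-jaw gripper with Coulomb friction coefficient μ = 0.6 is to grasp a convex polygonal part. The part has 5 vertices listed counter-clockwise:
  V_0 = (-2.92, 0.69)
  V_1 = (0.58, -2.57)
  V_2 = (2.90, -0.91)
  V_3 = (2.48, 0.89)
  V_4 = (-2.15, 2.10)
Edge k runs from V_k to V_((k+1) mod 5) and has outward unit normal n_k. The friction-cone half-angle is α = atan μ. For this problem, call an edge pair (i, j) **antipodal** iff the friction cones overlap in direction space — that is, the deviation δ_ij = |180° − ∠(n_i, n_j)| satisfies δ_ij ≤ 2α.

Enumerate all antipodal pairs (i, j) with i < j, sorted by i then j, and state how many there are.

α = atan 0.6 = 30.96°;  2α = 61.93°
n_0 = (-0.6816, -0.7318)
n_1 = (+0.5819, -0.8133)
n_2 = (+0.9738, +0.2272)
n_3 = (+0.2528, +0.9675)
n_4 = (-0.8777, +0.4793)
  (0,1): δ = 101.45°  ·
  (0,2): δ = 33.90°  ✓
  (0,3): δ = 28.32°  ✓
  (0,4): δ = 104.33°  ·
  (1,2): δ = 112.45°  ·
  (1,3): δ = 50.23°  ✓
  (1,4): δ = 25.78°  ✓
  (2,3): δ = 117.78°  ·
  (2,4): δ = 41.77°  ✓
  (3,4): δ = 103.99°  ·
antipodal pairs: 5

count = 5; pairs: (0,2), (0,3), (1,3), (1,4), (2,4)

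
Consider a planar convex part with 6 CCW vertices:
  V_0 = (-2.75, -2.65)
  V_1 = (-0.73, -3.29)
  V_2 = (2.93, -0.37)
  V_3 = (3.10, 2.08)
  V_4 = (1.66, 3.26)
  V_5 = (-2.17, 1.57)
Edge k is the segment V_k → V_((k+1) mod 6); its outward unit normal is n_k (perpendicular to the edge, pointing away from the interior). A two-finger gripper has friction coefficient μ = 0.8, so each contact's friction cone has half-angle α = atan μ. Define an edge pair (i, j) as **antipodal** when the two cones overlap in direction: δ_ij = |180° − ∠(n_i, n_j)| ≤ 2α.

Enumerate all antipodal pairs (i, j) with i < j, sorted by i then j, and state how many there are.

α = atan 0.8 = 38.66°;  2α = 77.32°
n_0 = (-0.3020, -0.9533)
n_1 = (+0.6237, -0.7817)
n_2 = (+0.9976, -0.0692)
n_3 = (+0.6338, +0.7735)
n_4 = (-0.4037, +0.9149)
n_5 = (-0.9907, +0.1362)
  (0,1): δ = 123.84°  ·
  (0,2): δ = 76.39°  ✓
  (0,3): δ = 21.75°  ✓
  (0,4): δ = 41.39°  ✓
  (0,5): δ = 99.75°  ·
  (1,2): δ = 132.55°  ·
  (1,3): δ = 77.92°  ·
  (1,4): δ = 14.77°  ✓
  (1,5): δ = 43.59°  ✓
  (2,3): δ = 125.36°  ·
  (2,4): δ = 62.22°  ✓
  (2,5): δ = 3.86°  ✓
  (3,4): δ = 116.86°  ·
  (3,5): δ = 58.49°  ✓
  (4,5): δ = 121.64°  ·
antipodal pairs: 8

count = 8; pairs: (0,2), (0,3), (0,4), (1,4), (1,5), (2,4), (2,5), (3,5)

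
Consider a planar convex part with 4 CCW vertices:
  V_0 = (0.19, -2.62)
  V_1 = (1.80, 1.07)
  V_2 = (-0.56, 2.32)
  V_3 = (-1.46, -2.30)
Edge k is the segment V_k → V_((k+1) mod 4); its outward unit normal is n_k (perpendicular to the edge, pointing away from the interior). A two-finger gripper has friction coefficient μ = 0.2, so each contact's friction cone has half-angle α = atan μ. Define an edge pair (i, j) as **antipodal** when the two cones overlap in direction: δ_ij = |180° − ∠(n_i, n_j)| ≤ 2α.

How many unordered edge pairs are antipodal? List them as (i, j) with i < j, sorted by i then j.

count = 2; pairs: (0,2), (1,3)

α = atan 0.2 = 11.31°;  2α = 22.62°
n_0 = (+0.9166, -0.3999)
n_1 = (+0.4681, +0.8837)
n_2 = (-0.9815, +0.1912)
n_3 = (-0.1904, -0.9817)
  (0,1): δ = 94.34°  ·
  (0,2): δ = 12.55°  ✓
  (0,3): δ = 102.60°  ·
  (1,2): δ = 73.12°  ·
  (1,3): δ = 16.93°  ✓
  (2,3): δ = 89.95°  ·
antipodal pairs: 2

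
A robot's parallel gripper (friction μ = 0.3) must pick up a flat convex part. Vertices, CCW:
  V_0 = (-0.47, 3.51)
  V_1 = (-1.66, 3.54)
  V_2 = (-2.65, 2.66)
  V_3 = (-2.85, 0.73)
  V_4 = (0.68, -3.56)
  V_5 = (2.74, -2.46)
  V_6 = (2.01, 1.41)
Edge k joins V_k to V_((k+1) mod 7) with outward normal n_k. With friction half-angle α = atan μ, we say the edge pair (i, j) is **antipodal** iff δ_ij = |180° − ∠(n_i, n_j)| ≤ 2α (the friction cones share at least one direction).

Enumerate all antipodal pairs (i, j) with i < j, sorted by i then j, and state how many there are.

α = atan 0.3 = 16.70°;  2α = 33.40°
n_0 = (+0.0252, +0.9997)
n_1 = (-0.6644, +0.7474)
n_2 = (-0.9947, +0.1031)
n_3 = (-0.7722, -0.6354)
n_4 = (+0.4710, -0.8821)
n_5 = (+0.9827, +0.1854)
n_6 = (+0.6462, +0.7632)
  (0,1): δ = 136.92°  ·
  (0,2): δ = 94.47°  ·
  (0,3): δ = 49.11°  ·
  (0,4): δ = 29.55°  ✓
  (0,5): δ = 102.13°  ·
  (0,6): δ = 141.19°  ·
  (1,2): δ = 137.55°  ·
  (1,3): δ = 92.18°  ·
  (1,4): δ = 13.53°  ✓
  (1,5): δ = 59.05°  ·
  (1,6): δ = 98.11°  ·
  (2,3): δ = 134.63°  ·
  (2,4): δ = 55.98°  ·
  (2,5): δ = 16.60°  ✓
  (2,6): δ = 55.66°  ·
  (3,4): δ = 101.35°  ·
  (3,5): δ = 28.77°  ✓
  (3,6): δ = 10.29°  ✓
  (4,5): δ = 107.42°  ·
  (4,6): δ = 68.36°  ·
  (5,6): δ = 140.94°  ·
antipodal pairs: 5

count = 5; pairs: (0,4), (1,4), (2,5), (3,5), (3,6)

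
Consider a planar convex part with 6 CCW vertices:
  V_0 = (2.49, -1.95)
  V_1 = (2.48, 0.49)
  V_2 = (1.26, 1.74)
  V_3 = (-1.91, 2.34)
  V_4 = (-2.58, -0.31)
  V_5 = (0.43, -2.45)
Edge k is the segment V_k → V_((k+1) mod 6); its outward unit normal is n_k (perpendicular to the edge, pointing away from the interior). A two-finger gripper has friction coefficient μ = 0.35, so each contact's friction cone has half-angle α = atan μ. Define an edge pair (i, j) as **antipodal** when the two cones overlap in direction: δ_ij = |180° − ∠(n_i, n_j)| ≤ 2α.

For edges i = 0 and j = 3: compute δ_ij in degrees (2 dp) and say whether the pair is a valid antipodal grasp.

δ = 14.42°, valid

α = atan 0.35 = 19.29°;  2α = 38.58°
edge 0: e_0 = (-0.01, +2.44);  n_0 = (+1.0000, +0.0041)
edge 3: e_3 = (-0.67, -2.65);  n_3 = (-0.9695, +0.2451)
∠(n_0, n_3) = 165.58°
δ = |180° − 165.58°| = 14.42°
14.42° ≤ 2α = 38.58°  →  valid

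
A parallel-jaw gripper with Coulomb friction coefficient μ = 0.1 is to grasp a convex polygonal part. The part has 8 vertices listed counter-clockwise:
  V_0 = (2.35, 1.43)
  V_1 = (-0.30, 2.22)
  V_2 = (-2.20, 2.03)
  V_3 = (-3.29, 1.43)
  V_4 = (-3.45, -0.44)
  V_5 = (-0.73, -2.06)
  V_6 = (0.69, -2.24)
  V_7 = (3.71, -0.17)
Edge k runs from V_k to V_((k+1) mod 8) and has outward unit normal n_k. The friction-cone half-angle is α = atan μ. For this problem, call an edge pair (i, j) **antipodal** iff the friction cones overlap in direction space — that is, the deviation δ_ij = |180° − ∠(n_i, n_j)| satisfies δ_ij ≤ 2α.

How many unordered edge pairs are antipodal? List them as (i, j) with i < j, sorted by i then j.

α = atan 0.1 = 5.71°;  2α = 11.42°
n_0 = (+0.2857, +0.9583)
n_1 = (-0.0995, +0.9950)
n_2 = (-0.4822, +0.8760)
n_3 = (-0.9964, +0.0853)
n_4 = (-0.5117, -0.8592)
n_5 = (-0.1258, -0.9921)
n_6 = (+0.5654, -0.8248)
n_7 = (+0.7619, +0.6476)
  (0,1): δ = 157.69°  ·
  (0,2): δ = 134.57°  ·
  (0,3): δ = 78.29°  ·
  (0,4): δ = 14.18°  ·
  (0,5): δ = 9.38°  ✓
  (0,6): δ = 51.03°  ·
  (0,7): δ = 146.96°  ·
  (1,2): δ = 156.88°  ·
  (1,3): δ = 100.60°  ·
  (1,4): δ = 36.49°  ·
  (1,5): δ = 12.93°  ·
  (1,6): δ = 28.72°  ·
  (1,7): δ = 124.65°  ·
  (2,3): δ = 123.72°  ·
  (2,4): δ = 59.61°  ·
  (2,5): δ = 36.06°  ·
  (2,6): δ = 5.60°  ✓
  (2,7): δ = 101.53°  ·
  (3,4): δ = 115.89°  ·
  (3,5): δ = 92.33°  ·
  (3,6): δ = 50.68°  ·
  (3,7): δ = 45.25°  ·
  (4,5): δ = 156.45°  ·
  (4,6): δ = 114.79°  ·
  (4,7): δ = 18.86°  ·
  (5,6): δ = 138.35°  ·
  (5,7): δ = 42.41°  ·
  (6,7): δ = 84.06°  ·
antipodal pairs: 2

count = 2; pairs: (0,5), (2,6)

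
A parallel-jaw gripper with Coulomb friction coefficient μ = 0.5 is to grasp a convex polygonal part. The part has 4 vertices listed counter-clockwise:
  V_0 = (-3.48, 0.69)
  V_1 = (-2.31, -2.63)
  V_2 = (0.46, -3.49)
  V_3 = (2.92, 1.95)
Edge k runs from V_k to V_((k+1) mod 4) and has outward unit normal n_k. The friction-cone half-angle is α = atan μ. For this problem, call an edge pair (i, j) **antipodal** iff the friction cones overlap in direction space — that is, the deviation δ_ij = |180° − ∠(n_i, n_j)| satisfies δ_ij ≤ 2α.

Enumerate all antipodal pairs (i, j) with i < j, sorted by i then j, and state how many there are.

count = 2; pairs: (0,2), (1,3)

α = atan 0.5 = 26.57°;  2α = 53.13°
n_0 = (-0.9431, -0.3324)
n_1 = (-0.2965, -0.9550)
n_2 = (+0.9112, -0.4120)
n_3 = (-0.1932, +0.9812)
  (0,1): δ = 126.66°  ·
  (0,2): δ = 43.75°  ✓
  (0,3): δ = 81.72°  ·
  (1,2): δ = 97.08°  ·
  (1,3): δ = 28.39°  ✓
  (2,3): δ = 54.53°  ·
antipodal pairs: 2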